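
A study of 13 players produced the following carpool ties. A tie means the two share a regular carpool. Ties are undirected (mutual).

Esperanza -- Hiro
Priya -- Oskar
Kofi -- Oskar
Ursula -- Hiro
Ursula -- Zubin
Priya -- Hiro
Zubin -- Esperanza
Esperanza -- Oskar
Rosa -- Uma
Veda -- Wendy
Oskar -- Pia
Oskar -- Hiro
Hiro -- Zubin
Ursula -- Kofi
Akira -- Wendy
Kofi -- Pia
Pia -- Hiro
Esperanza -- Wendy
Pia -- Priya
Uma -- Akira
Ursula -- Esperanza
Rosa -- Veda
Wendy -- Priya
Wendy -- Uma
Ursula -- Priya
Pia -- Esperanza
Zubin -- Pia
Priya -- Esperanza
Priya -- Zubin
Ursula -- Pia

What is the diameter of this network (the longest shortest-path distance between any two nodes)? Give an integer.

Eccentricity of each node (its greatest distance to any other): Akira:4, Esperanza:3, Hiro:4, Kofi:5, Oskar:4, Pia:4, Priya:3, Rosa:5, Uma:4, Ursula:4, Veda:4, Wendy:3, Zubin:4.
The maximum eccentricity is 5, realized for instance by the pair Kofi–Rosa via Kofi – Oskar – Priya – Wendy – Uma – Rosa. So the diameter is 5.

5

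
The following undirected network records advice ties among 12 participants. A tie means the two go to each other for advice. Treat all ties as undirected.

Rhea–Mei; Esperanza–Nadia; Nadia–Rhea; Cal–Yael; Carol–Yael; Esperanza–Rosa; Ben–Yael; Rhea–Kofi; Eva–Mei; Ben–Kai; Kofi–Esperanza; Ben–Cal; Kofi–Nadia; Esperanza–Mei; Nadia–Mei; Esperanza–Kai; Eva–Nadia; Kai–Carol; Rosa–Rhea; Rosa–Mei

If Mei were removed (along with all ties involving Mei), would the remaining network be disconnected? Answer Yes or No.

No

Even without Mei, every remaining node can still reach every other (the residual graph is connected), so Mei is not a cut vertex.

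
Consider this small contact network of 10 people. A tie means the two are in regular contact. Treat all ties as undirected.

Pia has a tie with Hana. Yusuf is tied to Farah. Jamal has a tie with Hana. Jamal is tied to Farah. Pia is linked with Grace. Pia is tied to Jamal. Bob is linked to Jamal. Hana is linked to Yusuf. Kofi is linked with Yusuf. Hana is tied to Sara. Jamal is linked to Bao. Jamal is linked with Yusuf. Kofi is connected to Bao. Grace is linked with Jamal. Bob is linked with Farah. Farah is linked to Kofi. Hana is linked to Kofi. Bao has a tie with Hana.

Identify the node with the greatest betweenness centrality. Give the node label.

Jamal

Unnormalized betweenness of each node: Bao:9/20, Bob:0, Farah:39/20, Grace:0, Hana:659/60, Jamal:69/5, Kofi:3/2, Pia:6/5, Sara:0, Yusuf:67/60.
Jamal has the largest value, 69/5, making it the main broker — the node through which the most shortest paths run.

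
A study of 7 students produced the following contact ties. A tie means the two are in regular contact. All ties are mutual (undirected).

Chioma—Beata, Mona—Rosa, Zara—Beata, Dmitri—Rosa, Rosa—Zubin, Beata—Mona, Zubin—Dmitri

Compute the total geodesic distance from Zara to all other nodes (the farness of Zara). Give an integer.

16

Distances from Zara: Beata:1, Chioma:2, Dmitri:4, Mona:2, Rosa:3, Zubin:4.
Sum = 1 + 2 + 4 + 2 + 3 + 4 = 16.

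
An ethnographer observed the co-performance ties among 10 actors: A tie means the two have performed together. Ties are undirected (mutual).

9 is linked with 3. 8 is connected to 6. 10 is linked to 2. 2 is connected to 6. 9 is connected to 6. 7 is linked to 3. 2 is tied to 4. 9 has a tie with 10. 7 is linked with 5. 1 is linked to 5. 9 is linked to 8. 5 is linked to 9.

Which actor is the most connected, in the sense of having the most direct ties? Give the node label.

9

Degrees — 1:1, 2:3, 3:2, 4:1, 5:3, 6:3, 7:2, 8:2, 9:5, 10:2.
The maximum is 5, attained only by 9.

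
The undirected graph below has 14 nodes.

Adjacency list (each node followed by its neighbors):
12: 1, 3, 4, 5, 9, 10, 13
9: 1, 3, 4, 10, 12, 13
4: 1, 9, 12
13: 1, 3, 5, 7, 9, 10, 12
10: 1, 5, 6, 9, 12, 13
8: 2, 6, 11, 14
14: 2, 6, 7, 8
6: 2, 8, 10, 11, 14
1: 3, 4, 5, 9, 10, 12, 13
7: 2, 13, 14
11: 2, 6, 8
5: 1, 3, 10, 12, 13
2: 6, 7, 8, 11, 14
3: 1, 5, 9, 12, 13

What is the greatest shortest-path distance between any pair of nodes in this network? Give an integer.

4

Eccentricity of each node (its greatest distance to any other): 1:3, 2:4, 3:4, 4:4, 5:3, 6:3, 7:3, 8:4, 9:3, 10:2, 11:4, 12:3, 13:3, 14:4.
The maximum eccentricity is 4, realized for instance by the pair 4–8 via 4 – 1 – 10 – 6 – 8. So the diameter is 4.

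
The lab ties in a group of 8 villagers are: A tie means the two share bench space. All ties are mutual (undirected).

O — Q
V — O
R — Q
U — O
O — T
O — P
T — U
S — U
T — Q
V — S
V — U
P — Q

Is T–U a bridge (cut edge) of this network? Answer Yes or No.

Even without that edge, T still reaches U via T – O – U, so the network stays connected. Not a bridge.

No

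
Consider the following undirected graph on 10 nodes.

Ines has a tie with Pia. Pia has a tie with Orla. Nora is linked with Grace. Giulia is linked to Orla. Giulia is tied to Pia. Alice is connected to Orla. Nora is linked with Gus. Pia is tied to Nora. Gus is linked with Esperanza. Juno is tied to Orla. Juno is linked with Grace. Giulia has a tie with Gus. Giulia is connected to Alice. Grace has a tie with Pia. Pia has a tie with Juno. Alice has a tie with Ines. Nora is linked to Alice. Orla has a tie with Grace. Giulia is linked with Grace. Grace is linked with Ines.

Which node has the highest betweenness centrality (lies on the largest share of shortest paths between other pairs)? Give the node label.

Gus

Unnormalized betweenness of each node: Alice:9/4, Esperanza:0, Giulia:77/10, Grace:263/60, Gus:33/4, Ines:1/2, Juno:0, Nora:53/10, Orla:67/30, Pia:263/60.
Gus has the largest value, 33/4, making it the main broker — the node through which the most shortest paths run.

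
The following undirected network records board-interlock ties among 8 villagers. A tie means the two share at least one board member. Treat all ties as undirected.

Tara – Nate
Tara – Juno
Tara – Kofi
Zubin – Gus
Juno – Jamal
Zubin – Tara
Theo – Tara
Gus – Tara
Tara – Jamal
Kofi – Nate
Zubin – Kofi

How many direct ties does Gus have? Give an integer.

2

Gus is directly tied to Tara and Zubin. That is 2 neighbors, so the degree of Gus is 2.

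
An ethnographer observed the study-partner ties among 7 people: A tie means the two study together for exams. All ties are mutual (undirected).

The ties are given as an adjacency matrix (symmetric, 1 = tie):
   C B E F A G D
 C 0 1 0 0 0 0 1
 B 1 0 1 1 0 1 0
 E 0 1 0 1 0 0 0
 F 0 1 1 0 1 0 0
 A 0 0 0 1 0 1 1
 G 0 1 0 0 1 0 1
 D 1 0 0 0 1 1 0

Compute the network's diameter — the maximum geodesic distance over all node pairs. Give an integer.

3

Eccentricity of each node (its greatest distance to any other): A:2, B:2, C:2, D:3, E:3, F:2, G:2.
The maximum eccentricity is 3, realized for instance by the pair E–D via E – B – C – D. So the diameter is 3.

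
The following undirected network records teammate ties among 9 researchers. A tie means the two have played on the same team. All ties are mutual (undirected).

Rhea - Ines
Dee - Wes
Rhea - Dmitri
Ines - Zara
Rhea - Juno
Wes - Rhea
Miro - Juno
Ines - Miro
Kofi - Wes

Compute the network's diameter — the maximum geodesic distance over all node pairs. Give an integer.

4

Eccentricity of each node (its greatest distance to any other): Dee:4, Dmitri:3, Ines:3, Juno:3, Kofi:4, Miro:4, Rhea:2, Wes:3, Zara:4.
The maximum eccentricity is 4, realized for instance by the pair Miro–Kofi via Miro – Juno – Rhea – Wes – Kofi. So the diameter is 4.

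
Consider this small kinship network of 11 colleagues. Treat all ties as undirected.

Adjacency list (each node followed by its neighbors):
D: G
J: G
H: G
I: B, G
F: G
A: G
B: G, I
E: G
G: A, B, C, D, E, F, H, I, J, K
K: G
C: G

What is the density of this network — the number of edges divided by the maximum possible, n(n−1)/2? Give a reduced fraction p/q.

There are 11 edges and 11 nodes, so the maximum possible is C(11,2) = 55.
Density = 11/55 = 1/5.

1/5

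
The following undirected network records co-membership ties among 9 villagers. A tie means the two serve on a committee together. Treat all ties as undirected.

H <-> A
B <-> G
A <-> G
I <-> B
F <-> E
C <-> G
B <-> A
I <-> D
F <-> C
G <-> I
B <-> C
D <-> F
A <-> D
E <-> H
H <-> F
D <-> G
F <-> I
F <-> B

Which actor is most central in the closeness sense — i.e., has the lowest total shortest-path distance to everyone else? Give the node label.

Farness (sum of distances to all others) for each node — A:12, B:11, C:13, D:12, E:15, F:10, G:12, H:13, I:12.
The smallest farness is 10, for F, so F has the highest closeness.

F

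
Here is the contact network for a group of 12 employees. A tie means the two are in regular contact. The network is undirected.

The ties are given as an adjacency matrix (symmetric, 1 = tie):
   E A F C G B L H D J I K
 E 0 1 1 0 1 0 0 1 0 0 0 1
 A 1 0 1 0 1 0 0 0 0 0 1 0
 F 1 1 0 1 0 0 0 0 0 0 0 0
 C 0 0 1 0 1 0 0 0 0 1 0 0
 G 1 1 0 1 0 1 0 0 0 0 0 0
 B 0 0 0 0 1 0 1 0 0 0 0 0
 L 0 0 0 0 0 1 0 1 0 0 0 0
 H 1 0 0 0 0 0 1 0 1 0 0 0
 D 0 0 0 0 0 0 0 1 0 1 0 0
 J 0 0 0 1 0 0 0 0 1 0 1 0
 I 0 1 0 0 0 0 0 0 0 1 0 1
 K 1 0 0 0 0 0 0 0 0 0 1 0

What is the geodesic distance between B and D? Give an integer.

One shortest route is B – L – H – D, which uses 3 edges, and at distance 2 from B we only reach {A, C, E, H}, which does not include D. So d(B,D) = 3.

3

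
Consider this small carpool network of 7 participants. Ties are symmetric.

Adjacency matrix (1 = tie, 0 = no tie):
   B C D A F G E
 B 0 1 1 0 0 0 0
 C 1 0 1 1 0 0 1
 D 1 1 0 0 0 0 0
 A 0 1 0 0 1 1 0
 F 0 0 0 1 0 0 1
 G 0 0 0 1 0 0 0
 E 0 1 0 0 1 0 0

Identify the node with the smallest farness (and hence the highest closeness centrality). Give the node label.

Farness (sum of distances to all others) for each node — A:9, B:12, C:8, D:12, E:11, F:12, G:14.
The smallest farness is 8, for C, so C has the highest closeness.

C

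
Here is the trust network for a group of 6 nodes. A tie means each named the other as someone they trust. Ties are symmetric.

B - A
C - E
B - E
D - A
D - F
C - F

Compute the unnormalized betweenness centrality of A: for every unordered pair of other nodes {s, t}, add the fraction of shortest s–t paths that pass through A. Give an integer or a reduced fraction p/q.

Pairs whose geodesics pass through A — F–B: 1/2; D–B: 1; D–E: 1/2.
All other pairs contribute 0.
Summing the contributions gives betweenness(A) = 2.

2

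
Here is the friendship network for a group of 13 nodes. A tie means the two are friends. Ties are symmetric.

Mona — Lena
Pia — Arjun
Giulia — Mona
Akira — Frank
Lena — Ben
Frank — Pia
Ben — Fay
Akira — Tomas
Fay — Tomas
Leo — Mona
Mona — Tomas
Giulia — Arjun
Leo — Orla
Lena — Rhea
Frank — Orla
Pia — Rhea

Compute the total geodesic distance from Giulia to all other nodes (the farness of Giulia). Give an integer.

Distances from Giulia: Akira:3, Arjun:1, Ben:3, Fay:3, Frank:3, Lena:2, Leo:2, Mona:1, Orla:3, Pia:2, Rhea:3, Tomas:2.
Sum = 3 + 1 + 3 + 3 + 3 + 2 + 2 + 1 + 3 + 2 + 3 + 2 = 28.

28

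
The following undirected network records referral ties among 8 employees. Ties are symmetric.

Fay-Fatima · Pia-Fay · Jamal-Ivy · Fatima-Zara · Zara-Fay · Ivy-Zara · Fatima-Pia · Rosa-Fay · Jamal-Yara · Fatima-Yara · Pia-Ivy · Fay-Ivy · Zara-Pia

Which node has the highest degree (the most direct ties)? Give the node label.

Fay

Degrees — Fatima:4, Fay:5, Ivy:4, Jamal:2, Pia:4, Rosa:1, Yara:2, Zara:4.
The maximum is 5, attained only by Fay.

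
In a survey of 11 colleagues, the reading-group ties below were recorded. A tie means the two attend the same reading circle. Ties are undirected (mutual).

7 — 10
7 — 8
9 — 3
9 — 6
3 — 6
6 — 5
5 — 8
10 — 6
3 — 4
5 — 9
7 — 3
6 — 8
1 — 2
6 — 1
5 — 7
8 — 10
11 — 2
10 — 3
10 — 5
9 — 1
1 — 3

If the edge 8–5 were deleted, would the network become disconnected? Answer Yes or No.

Even without that edge, 8 still reaches 5 via 8 – 7 – 5, so the network stays connected. Not a bridge.

No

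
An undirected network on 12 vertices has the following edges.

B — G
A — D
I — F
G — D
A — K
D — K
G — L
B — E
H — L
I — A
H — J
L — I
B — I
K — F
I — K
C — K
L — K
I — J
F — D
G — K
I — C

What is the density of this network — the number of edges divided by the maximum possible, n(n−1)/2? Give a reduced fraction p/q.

7/22

There are 21 edges and 12 nodes, so the maximum possible is C(12,2) = 66.
Density = 21/66 = 7/22.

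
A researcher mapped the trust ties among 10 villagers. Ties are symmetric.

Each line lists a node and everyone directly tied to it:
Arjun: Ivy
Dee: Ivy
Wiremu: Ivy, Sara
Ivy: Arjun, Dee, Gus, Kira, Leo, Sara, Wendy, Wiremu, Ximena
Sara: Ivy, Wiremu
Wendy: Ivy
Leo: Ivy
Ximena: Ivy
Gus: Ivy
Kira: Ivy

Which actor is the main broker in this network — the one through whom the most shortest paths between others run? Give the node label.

Unnormalized betweenness of each node: Arjun:0, Dee:0, Gus:0, Ivy:35, Kira:0, Leo:0, Sara:0, Wendy:0, Wiremu:0, Ximena:0.
Ivy has the largest value, 35, making it the main broker — the node through which the most shortest paths run.

Ivy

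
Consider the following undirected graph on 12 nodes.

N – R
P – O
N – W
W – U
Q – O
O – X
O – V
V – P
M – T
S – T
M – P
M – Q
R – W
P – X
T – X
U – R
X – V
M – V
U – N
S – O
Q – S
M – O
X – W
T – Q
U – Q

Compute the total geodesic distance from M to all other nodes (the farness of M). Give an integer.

Distances from M: N:3, O:1, P:1, Q:1, R:3, S:2, T:1, U:2, V:1, W:3, X:2.
Sum = 3 + 1 + 1 + 1 + 3 + 2 + 1 + 2 + 1 + 3 + 2 = 20.

20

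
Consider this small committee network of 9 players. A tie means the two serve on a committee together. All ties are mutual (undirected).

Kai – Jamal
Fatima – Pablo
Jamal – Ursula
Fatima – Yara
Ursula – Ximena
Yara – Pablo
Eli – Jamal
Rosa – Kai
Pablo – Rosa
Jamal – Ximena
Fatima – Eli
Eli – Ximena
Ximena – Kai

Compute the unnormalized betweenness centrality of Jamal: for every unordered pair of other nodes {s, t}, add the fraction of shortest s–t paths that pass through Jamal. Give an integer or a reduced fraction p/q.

25/6

Pairs whose geodesics pass through Jamal — Pablo–Ursula: 2/4; Yara–Ursula: 1/2; Fatima–Ursula: 1/2; Fatima–Kai: 1/3; Rosa–Eli: 1/3; Rosa–Ursula: 1/2; Eli–Ursula: 1/2; Eli–Kai: 1/2; Ursula–Kai: 1/2.
All other pairs contribute 0.
Summing the contributions gives betweenness(Jamal) = 25/6.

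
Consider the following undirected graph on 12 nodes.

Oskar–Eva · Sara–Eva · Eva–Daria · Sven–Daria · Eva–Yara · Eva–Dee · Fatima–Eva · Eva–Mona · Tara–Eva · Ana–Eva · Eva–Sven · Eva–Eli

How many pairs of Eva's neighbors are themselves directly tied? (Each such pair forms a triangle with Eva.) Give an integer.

1

Eva's neighbors: Ana, Daria, Dee, Eli, Fatima, Mona, Oskar, Sara, Sven, Tara, and Yara.
Neighbor pairs that are themselves tied: Eva–Daria–Sven. Each forms one triangle with Eva, for 1 in total.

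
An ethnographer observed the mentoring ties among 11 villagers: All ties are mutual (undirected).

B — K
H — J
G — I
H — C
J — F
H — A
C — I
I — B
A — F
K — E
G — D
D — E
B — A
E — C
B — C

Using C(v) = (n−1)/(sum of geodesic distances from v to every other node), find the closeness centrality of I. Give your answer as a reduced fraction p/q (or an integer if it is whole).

10/19

Distances from I: A:2, B:1, C:1, D:2, E:2, F:3, G:1, H:2, J:3, K:2. Sum = 19.
n = 11, so closeness = 10/19.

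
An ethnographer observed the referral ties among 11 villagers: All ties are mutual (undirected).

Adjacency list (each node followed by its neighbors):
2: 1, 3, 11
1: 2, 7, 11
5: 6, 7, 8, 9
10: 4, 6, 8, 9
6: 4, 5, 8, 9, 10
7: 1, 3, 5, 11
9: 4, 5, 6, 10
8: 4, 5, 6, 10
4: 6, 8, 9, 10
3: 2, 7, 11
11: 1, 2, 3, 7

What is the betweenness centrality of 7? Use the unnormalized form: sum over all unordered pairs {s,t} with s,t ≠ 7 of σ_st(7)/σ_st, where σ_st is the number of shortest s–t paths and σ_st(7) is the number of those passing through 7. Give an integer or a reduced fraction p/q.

Pairs whose geodesics pass through 7 — 4–3: 3/3; 4–2: 9/9; 4–1: 3/3; 4–11: 3/3; 9–3: 1; 9–2: 3/3; 9–1: 1; 9–11: 1; 5–3: 1; 5–2: 3/3; 5–1: 1; 5–11: 1; 8–3: 1; 8–2: 3/3 … (+11 more pairs).
All other pairs contribute 0.
Summing the contributions gives betweenness(7) = 73/3.

73/3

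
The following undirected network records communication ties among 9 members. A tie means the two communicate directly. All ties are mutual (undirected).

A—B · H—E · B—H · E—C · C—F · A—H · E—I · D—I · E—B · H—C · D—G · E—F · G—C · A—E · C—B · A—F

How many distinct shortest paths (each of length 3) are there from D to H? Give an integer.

The shortest distance is 3. The length-3 paths are: D–G–C–H; D–I–E–H.
That gives 2 distinct shortest paths.

2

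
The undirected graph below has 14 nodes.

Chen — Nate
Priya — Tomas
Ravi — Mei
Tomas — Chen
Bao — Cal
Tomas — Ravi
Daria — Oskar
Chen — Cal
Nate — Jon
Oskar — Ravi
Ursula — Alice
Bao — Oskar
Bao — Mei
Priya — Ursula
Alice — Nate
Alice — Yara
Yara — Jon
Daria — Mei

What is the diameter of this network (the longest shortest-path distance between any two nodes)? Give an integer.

7

Eccentricity of each node (its greatest distance to any other): Alice:6, Bao:5, Cal:4, Chen:4, Daria:7, Jon:6, Mei:6, Nate:5, Oskar:6, Priya:4, Ravi:5, Tomas:4, Ursula:5, Yara:7.
The maximum eccentricity is 7, realized for instance by the pair Yara–Daria via Yara – Alice – Nate – Chen – Tomas – Ravi – Oskar – Daria. So the diameter is 7.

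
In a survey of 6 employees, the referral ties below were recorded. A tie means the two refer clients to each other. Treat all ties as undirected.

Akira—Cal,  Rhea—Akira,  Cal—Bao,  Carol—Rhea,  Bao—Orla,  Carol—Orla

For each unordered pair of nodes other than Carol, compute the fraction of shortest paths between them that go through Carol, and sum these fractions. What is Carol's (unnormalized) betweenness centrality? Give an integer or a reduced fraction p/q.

2

Pairs whose geodesics pass through Carol — Akira–Orla: 1/2; Bao–Rhea: 1/2; Orla–Rhea: 1.
All other pairs contribute 0.
Summing the contributions gives betweenness(Carol) = 2.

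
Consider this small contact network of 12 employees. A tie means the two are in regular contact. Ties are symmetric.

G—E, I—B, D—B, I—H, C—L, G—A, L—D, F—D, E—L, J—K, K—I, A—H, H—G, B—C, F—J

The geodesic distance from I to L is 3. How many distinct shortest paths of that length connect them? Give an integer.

The shortest distance is 3. The length-3 paths are: I–B–D–L; I–B–C–L.
That gives 2 distinct shortest paths.

2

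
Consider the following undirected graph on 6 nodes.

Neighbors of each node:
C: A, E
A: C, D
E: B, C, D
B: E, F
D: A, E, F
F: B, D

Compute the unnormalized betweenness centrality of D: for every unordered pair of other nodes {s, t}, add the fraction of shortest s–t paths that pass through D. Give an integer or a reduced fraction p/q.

Pairs whose geodesics pass through D — C–F: 2/3; A–F: 1; A–B: 2/3; A–E: 1/2; F–E: 1/2.
All other pairs contribute 0.
Summing the contributions gives betweenness(D) = 10/3.

10/3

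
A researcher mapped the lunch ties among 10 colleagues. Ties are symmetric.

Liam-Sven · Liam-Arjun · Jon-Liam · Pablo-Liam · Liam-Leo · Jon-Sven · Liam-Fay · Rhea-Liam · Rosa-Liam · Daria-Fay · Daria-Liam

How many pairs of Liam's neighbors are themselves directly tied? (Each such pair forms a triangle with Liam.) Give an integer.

2

Liam's neighbors: Arjun, Daria, Fay, Jon, Leo, Pablo, Rhea, Rosa, and Sven.
Neighbor pairs that are themselves tied: Liam–Daria–Fay; Liam–Jon–Sven. Each forms one triangle with Liam, for 2 in total.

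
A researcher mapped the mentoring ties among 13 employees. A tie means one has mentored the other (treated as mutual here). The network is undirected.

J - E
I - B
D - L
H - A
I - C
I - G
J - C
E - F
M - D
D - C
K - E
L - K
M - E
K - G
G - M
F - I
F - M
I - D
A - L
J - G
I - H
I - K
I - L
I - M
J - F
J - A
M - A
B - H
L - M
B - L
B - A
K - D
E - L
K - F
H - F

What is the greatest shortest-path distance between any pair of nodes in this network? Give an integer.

Eccentricity of each node (its greatest distance to any other): A:2, B:2, C:2, D:2, E:2, F:2, G:2, H:2, I:2, J:2, K:2, L:2, M:2.
The maximum eccentricity is 2, realized for instance by the pair M–H via M – I – H. So the diameter is 2.

2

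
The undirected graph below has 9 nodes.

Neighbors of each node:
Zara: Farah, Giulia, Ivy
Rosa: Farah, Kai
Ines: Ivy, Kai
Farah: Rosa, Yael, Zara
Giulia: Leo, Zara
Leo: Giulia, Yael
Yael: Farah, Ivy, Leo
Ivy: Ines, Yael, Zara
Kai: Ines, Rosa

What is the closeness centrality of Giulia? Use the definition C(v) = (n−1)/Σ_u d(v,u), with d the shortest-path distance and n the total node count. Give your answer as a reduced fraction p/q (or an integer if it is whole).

Distances from Giulia: Farah:2, Ines:3, Ivy:2, Kai:4, Leo:1, Rosa:3, Yael:2, Zara:1. Sum = 18.
n = 9, so closeness = 8/18 = 4/9.

4/9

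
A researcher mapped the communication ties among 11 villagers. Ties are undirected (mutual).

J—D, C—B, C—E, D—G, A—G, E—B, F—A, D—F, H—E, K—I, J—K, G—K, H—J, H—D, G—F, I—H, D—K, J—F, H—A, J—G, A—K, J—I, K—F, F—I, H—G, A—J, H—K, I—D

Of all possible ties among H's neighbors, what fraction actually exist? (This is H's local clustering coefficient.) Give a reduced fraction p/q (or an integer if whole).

H's neighbors: A, D, E, G, I, J, and K (k = 7).
Possible neighbor pairs: C(7,2) = 21. Edges among them: A–G, A–J, A–K, D–G, D–I, D–J, D–K, G–J, G–K, I–J, I–K, J–K → e = 12.
Clustering(H) = 12/21 = 4/7.

4/7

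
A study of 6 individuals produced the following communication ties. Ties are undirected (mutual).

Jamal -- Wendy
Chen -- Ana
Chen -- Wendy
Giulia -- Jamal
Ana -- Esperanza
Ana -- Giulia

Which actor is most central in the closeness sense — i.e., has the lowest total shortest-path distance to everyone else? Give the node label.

Ana

Farness (sum of distances to all others) for each node — Ana:7, Chen:8, Esperanza:11, Giulia:8, Jamal:9, Wendy:9.
The smallest farness is 7, for Ana, so Ana has the highest closeness.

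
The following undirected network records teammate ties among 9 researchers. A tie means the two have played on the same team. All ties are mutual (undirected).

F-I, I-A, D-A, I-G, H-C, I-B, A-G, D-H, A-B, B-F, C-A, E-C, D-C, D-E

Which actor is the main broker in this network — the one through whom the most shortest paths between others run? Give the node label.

A

Unnormalized betweenness of each node: A:33/2, B:5/2, C:11/2, D:11/2, E:0, F:0, G:0, H:0, I:4.
A has the largest value, 33/2, making it the main broker — the node through which the most shortest paths run.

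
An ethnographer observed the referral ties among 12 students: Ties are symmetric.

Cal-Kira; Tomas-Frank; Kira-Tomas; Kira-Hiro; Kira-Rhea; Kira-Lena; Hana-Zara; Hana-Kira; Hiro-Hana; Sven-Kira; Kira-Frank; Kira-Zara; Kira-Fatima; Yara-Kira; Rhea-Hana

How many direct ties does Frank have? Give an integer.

2

Frank is directly tied to Kira and Tomas. That is 2 neighbors, so the degree of Frank is 2.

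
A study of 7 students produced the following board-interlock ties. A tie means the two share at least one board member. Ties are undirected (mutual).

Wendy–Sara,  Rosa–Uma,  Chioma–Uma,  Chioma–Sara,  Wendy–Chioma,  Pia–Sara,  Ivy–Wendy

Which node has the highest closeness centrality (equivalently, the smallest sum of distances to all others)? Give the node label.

Farness (sum of distances to all others) for each node — Chioma:9, Ivy:15, Pia:15, Rosa:17, Sara:10, Uma:12, Wendy:10.
The smallest farness is 9, for Chioma, so Chioma has the highest closeness.

Chioma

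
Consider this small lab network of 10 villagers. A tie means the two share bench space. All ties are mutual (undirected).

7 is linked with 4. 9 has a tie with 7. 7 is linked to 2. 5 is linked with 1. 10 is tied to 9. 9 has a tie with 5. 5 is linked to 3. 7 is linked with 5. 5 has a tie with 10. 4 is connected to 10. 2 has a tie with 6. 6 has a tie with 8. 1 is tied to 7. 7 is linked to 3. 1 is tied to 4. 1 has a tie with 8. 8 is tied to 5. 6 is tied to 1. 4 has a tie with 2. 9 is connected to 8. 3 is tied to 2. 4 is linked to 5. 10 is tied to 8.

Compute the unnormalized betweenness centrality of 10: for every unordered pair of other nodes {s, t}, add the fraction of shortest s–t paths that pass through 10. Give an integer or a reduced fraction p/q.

Pairs whose geodesics pass through 10 — 9–4: 1/3; 8–4: 1/3.
All other pairs contribute 0.
Summing the contributions gives betweenness(10) = 2/3.

2/3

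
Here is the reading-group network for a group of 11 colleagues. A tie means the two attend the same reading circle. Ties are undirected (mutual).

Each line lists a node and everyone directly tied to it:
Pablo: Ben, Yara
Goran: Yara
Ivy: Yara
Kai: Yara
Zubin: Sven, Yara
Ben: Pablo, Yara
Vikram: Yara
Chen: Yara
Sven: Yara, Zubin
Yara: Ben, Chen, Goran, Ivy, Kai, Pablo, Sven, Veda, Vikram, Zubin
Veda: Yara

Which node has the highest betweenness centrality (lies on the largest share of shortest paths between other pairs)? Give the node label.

Yara

Unnormalized betweenness of each node: Ben:0, Chen:0, Goran:0, Ivy:0, Kai:0, Pablo:0, Sven:0, Veda:0, Vikram:0, Yara:43, Zubin:0.
Yara has the largest value, 43, making it the main broker — the node through which the most shortest paths run.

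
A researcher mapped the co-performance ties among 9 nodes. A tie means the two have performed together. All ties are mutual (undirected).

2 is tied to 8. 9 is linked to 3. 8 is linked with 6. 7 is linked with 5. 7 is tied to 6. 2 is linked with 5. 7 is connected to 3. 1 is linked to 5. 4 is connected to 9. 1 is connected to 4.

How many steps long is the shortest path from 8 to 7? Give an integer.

2

One shortest route is 8 – 6 – 7, which uses 2 edges, and 8 and 7 are not directly tied, so nothing shorter exists. So d(8,7) = 2.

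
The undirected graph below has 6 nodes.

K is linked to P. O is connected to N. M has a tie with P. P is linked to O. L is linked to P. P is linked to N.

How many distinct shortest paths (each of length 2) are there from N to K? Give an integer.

The shortest distance is 2, and the only length-2 path is N–P–K. So there is exactly 1 shortest path.

1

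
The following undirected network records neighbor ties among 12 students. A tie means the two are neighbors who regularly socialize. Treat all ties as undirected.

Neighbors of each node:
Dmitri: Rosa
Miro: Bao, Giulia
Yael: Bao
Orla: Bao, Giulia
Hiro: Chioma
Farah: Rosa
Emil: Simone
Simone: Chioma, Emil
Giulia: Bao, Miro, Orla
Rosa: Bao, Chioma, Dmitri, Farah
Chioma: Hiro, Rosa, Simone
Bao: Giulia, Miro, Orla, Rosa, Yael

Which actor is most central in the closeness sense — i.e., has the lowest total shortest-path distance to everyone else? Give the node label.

Farness (sum of distances to all others) for each node — Bao:21, Chioma:23, Dmitri:29, Emil:41, Farah:29, Giulia:29, Hiro:33, Miro:30, Orla:30, Rosa:19, Simone:31, Yael:31.
The smallest farness is 19, for Rosa, so Rosa has the highest closeness.

Rosa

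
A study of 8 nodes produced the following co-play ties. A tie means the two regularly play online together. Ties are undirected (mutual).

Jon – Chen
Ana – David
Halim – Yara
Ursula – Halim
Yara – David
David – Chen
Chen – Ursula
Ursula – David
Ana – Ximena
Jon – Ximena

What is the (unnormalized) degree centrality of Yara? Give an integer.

Yara is directly tied to David and Halim. That is 2 neighbors, so the degree of Yara is 2.

2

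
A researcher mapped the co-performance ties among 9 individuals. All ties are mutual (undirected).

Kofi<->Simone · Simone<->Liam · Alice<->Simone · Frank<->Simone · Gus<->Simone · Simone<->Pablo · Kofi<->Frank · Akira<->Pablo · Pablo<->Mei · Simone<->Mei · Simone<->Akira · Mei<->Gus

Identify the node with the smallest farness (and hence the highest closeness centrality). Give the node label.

Simone

Farness (sum of distances to all others) for each node — Akira:14, Alice:15, Frank:14, Gus:14, Kofi:14, Liam:15, Mei:13, Pablo:13, Simone:8.
The smallest farness is 8, for Simone, so Simone has the highest closeness.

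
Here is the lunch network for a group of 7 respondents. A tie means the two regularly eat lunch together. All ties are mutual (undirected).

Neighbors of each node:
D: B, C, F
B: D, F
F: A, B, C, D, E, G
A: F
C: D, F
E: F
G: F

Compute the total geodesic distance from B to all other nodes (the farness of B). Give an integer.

Distances from B: A:2, C:2, D:1, E:2, F:1, G:2.
Sum = 2 + 2 + 1 + 2 + 1 + 2 = 10.

10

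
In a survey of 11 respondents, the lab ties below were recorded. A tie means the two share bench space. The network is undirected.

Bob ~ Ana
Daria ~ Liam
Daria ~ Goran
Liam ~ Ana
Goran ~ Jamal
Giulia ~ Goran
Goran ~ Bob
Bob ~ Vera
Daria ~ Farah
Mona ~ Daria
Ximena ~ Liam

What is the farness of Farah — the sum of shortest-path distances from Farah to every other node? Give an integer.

26

Distances from Farah: Ana:3, Bob:3, Daria:1, Giulia:3, Goran:2, Jamal:3, Liam:2, Mona:2, Vera:4, Ximena:3.
Sum = 3 + 3 + 1 + 3 + 2 + 3 + 2 + 2 + 4 + 3 = 26.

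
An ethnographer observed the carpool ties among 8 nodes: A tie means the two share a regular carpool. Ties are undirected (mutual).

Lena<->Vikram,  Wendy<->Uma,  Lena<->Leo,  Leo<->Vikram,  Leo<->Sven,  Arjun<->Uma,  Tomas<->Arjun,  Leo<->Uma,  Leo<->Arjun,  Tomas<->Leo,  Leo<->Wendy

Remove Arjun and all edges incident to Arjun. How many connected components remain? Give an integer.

1

Arjun's neighbors (Leo, Tomas, and Uma) remain reachable from one another through other ties, so the rest of the network stays in one piece.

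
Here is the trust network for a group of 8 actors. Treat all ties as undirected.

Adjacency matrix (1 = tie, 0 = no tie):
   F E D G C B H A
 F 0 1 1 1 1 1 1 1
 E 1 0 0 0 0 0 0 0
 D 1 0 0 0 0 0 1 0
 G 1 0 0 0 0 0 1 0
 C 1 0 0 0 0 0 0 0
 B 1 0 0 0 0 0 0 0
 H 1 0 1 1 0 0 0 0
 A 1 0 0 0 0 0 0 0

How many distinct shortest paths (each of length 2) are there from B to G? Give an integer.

The shortest distance is 2, and the only length-2 path is B–F–G. So there is exactly 1 shortest path.

1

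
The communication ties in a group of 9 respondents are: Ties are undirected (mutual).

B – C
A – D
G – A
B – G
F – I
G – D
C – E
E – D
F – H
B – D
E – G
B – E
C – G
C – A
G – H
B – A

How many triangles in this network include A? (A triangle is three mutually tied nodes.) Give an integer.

A's neighbors: B, C, D, and G.
Neighbor pairs that are themselves tied: A–B–C; A–B–D; A–B–G; A–C–G; A–D–G. Each forms one triangle with A, for 5 in total.

5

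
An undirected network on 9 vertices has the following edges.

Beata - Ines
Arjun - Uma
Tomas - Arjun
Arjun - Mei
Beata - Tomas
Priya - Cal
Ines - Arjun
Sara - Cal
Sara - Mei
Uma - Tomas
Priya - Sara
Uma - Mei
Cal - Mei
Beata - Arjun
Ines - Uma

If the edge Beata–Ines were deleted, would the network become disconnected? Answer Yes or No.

Even without that edge, Beata still reaches Ines via Beata – Arjun – Ines, so the network stays connected. Not a bridge.

No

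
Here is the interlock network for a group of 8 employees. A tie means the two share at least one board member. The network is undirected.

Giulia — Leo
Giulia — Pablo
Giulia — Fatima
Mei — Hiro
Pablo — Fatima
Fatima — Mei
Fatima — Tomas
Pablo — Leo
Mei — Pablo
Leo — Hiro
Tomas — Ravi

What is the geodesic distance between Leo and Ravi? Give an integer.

4

One shortest route is Leo – Giulia – Fatima – Tomas – Ravi, which uses 4 edges, and at distance 3 from Leo we only reach {Tomas}, which does not include Ravi. So d(Leo,Ravi) = 4.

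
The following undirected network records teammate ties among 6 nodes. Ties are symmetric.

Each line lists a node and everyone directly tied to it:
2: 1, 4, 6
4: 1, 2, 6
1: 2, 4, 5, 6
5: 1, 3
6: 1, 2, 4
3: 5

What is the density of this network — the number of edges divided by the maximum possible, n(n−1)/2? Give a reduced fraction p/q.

8/15

There are 8 edges and 6 nodes, so the maximum possible is C(6,2) = 15.
Density = 8/15.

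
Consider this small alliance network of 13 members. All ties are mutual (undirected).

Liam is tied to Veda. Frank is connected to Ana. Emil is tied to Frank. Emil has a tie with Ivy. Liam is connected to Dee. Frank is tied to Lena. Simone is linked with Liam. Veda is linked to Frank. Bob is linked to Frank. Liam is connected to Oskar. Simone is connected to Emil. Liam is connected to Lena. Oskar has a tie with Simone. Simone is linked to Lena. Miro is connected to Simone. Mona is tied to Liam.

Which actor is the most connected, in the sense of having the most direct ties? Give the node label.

Degrees — Ana:1, Bob:1, Dee:1, Emil:3, Frank:5, Ivy:1, Lena:3, Liam:6, Miro:1, Mona:1, Oskar:2, Simone:5, Veda:2.
The maximum is 6, attained only by Liam.

Liam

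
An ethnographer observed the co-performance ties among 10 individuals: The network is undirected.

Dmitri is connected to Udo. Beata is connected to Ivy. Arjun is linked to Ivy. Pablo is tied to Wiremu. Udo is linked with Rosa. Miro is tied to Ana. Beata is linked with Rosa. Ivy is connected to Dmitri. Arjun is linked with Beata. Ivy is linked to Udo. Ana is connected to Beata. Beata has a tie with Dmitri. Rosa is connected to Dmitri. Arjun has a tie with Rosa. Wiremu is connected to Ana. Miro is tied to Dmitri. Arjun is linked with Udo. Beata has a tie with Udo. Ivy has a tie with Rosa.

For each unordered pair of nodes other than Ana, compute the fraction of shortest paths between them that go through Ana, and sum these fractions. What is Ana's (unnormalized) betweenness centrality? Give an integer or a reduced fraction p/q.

Pairs whose geodesics pass through Ana — Dmitri–Wiremu: 2/2; Dmitri–Pablo: 2/2; Ivy–Wiremu: 1; Ivy–Pablo: 1; Udo–Wiremu: 1; Udo–Pablo: 1; Arjun–Miro: 1/5; Arjun–Wiremu: 1; Arjun–Pablo: 1; Beata–Miro: 1/2; Beata–Wiremu: 1; Beata–Pablo: 1; Rosa–Wiremu: 1; Rosa–Pablo: 1 … (+2 more pairs).
All other pairs contribute 0.
Summing the contributions gives betweenness(Ana) = 147/10.

147/10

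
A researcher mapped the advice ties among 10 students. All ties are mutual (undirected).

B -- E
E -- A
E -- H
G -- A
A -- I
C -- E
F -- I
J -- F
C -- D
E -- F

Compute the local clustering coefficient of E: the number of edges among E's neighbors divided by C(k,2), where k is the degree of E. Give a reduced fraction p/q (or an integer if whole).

0

E's neighbors: A, B, C, F, and H (k = 5).
Possible neighbor pairs: C(5,2) = 10. Edges among them: none → e = 0.
Clustering(E) = 0/10 = 0.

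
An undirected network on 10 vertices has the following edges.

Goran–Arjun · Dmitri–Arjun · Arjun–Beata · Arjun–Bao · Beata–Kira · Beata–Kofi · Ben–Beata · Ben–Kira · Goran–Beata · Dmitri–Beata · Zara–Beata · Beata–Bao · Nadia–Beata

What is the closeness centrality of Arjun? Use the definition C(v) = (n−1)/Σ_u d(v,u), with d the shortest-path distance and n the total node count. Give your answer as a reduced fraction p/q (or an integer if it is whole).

Distances from Arjun: Bao:1, Beata:1, Ben:2, Dmitri:1, Goran:1, Kira:2, Kofi:2, Nadia:2, Zara:2. Sum = 14.
n = 10, so closeness = 9/14.

9/14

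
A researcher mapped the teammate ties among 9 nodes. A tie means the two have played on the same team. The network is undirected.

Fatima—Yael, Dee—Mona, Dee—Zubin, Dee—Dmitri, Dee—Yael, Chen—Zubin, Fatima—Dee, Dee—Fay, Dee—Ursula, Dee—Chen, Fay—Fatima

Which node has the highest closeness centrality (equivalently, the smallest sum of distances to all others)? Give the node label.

Farness (sum of distances to all others) for each node — Chen:14, Dee:8, Dmitri:15, Fatima:13, Fay:14, Mona:15, Ursula:15, Yael:14, Zubin:14.
The smallest farness is 8, for Dee, so Dee has the highest closeness.

Dee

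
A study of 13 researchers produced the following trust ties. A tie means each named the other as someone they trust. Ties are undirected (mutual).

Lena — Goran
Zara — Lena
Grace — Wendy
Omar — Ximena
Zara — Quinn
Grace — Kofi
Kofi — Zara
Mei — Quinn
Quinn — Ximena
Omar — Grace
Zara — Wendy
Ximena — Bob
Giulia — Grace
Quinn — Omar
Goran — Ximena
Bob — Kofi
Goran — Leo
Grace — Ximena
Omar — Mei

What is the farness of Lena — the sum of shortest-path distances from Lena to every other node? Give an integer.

Distances from Lena: Bob:3, Giulia:4, Goran:1, Grace:3, Kofi:2, Leo:2, Mei:3, Omar:3, Quinn:2, Wendy:2, Ximena:2, Zara:1.
Sum = 3 + 4 + 1 + 3 + 2 + 2 + 3 + 3 + 2 + 2 + 2 + 1 = 28.

28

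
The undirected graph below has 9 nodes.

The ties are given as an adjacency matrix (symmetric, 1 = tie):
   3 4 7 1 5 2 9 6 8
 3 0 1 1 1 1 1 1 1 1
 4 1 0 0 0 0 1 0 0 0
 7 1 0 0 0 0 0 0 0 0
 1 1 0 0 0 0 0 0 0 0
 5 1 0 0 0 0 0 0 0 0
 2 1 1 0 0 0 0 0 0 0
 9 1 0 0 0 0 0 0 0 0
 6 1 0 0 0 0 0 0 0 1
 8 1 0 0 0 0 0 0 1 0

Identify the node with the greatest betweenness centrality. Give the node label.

Unnormalized betweenness of each node: 1:0, 2:0, 3:26, 4:0, 5:0, 6:0, 7:0, 8:0, 9:0.
3 has the largest value, 26, making it the main broker — the node through which the most shortest paths run.

3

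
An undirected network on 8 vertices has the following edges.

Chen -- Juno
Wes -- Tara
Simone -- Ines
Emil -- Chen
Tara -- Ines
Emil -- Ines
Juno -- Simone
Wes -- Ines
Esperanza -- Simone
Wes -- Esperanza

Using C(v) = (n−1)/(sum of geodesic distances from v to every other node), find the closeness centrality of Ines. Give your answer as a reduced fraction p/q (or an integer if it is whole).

Distances from Ines: Chen:2, Emil:1, Esperanza:2, Juno:2, Simone:1, Tara:1, Wes:1. Sum = 10.
n = 8, so closeness = 7/10.

7/10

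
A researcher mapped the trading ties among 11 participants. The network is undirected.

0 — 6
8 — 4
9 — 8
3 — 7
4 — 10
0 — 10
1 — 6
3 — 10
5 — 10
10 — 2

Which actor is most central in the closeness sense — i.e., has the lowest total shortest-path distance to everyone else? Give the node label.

10

Farness (sum of distances to all others) for each node — 0:22, 1:38, 2:26, 3:24, 4:22, 5:26, 6:29, 7:33, 8:29, 9:38, 10:17.
The smallest farness is 17, for 10, so 10 has the highest closeness.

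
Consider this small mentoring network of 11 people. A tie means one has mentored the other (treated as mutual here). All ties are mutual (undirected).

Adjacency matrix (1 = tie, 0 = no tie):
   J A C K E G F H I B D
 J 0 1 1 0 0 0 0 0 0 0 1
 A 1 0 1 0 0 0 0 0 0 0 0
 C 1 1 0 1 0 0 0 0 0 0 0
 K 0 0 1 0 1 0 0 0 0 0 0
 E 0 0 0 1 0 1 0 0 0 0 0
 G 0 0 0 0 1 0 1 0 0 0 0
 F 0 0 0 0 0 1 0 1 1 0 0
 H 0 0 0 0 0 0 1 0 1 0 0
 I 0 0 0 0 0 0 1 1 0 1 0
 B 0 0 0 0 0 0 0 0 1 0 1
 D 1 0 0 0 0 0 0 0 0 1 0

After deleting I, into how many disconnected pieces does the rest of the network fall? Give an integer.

1

I's neighbors (B, F, and H) remain reachable from one another through other ties, so the rest of the network stays in one piece.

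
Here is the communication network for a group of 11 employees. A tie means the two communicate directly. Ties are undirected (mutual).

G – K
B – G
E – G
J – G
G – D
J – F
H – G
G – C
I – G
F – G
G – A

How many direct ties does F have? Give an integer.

2

F is directly tied to G and J. That is 2 neighbors, so the degree of F is 2.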